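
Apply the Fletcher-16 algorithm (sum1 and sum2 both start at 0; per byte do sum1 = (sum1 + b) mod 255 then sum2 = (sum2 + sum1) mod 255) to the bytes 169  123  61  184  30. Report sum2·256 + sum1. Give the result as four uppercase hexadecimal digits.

Running sums (mod 255):
  after byte 0 (169): sum1=169, sum2=169
  after byte 1 (123): sum1=37, sum2=206
  after byte 2 (61): sum1=98, sum2=49
  after byte 3 (184): sum1=27, sum2=76
  after byte 4 (30): sum1=57, sum2=133
Checksum = sum2·256 + sum1 = 133·256 + 57 = 34105 = 0x8539.

8539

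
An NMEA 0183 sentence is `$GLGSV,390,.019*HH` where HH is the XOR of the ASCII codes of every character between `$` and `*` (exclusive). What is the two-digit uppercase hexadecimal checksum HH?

65

XOR the ASCII codes of the payload characters:
  'G' = 0x47 → acc = 0x47
  'L' = 0x4C → acc = 0x0B
  'G' = 0x47 → acc = 0x4C
  'S' = 0x53 → acc = 0x1F
  'V' = 0x56 → acc = 0x49
  ',' = 0x2C → acc = 0x65
  '3' = 0x33 → acc = 0x56
  '9' = 0x39 → acc = 0x6F
  '0' = 0x30 → acc = 0x5F
  ',' = 0x2C → acc = 0x73
  '.' = 0x2E → acc = 0x5D
  '0' = 0x30 → acc = 0x6D
  '1' = 0x31 → acc = 0x5C
  '9' = 0x39 → acc = 0x65
Checksum = 0x65.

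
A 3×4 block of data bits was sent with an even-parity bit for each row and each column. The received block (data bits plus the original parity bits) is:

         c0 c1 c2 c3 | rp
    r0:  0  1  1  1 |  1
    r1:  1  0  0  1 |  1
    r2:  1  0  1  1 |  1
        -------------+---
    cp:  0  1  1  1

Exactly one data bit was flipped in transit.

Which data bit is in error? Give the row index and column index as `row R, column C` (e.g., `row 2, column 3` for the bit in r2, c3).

row 1, column 2

Recompute each row's even parity and compare to rp:
  r0: data parity 1, sent rp 1 → ok
  r1: data parity 0, sent rp 1 → mismatch
  r2: data parity 1, sent rp 1 → ok
Recompute each column's even parity and compare to cp:
  c0: data parity 0, sent cp 0 → ok
  c1: data parity 1, sent cp 1 → ok
  c2: data parity 0, sent cp 1 → mismatch
  c3: data parity 1, sent cp 1 → ok
Exactly one row (r1) and one column (c2) fail → the flipped bit is at their intersection.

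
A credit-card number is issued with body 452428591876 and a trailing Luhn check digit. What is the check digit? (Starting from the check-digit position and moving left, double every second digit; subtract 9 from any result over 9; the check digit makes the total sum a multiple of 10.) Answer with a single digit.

Partial digits right→left: 6 7 8 1 9 5 8 2 4 2 5 4
Double every second digit counting from the check-digit position (so the 1st, 3rd, 5th, ... of the partial from the right).
  doubled (with −9 where >9): 3 7 9 7 8 1 → sum 35
  kept as-is: 7 1 5 2 2 4 → sum 21
Total = 35 + 21 = 56.
Check digit = (10 − (56 mod 10)) mod 10 = 4.

4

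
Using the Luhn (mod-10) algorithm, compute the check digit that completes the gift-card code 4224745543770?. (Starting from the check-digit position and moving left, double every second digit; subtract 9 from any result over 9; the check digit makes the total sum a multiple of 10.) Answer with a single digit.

Partial digits right→left: 0 7 7 3 4 5 5 4 7 4 2 2 4
Double every second digit counting from the check-digit position (so the 1st, 3rd, 5th, ... of the partial from the right).
  doubled (with −9 where >9): 0 5 8 1 5 4 8 → sum 31
  kept as-is: 7 3 5 4 4 2 → sum 25
Total = 31 + 25 = 56.
Check digit = (10 − (56 mod 10)) mod 10 = 4.

4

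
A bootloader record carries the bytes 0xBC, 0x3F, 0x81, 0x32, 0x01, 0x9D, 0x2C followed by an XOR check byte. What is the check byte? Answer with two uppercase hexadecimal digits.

80

XOR the bytes together:
  start with 0xBC
  0xBC ⊕ 0x3F = 0x83
  0x83 ⊕ 0x81 = 0x02
  0x02 ⊕ 0x32 = 0x30
  0x30 ⊕ 0x01 = 0x31
  0x31 ⊕ 0x9D = 0xAC
  0xAC ⊕ 0x2C = 0x80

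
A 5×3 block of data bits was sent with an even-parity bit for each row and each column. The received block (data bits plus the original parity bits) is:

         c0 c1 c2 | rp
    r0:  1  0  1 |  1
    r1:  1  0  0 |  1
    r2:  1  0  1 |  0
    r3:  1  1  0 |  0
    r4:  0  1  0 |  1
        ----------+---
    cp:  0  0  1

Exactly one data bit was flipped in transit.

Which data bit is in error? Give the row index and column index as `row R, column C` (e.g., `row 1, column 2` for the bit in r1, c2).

Recompute each row's even parity and compare to rp:
  r0: data parity 0, sent rp 1 → mismatch
  r1: data parity 1, sent rp 1 → ok
  r2: data parity 0, sent rp 0 → ok
  r3: data parity 0, sent rp 0 → ok
  r4: data parity 1, sent rp 1 → ok
Recompute each column's even parity and compare to cp:
  c0: data parity 0, sent cp 0 → ok
  c1: data parity 0, sent cp 0 → ok
  c2: data parity 0, sent cp 1 → mismatch
Exactly one row (r0) and one column (c2) fail → the flipped bit is at their intersection.

row 0, column 2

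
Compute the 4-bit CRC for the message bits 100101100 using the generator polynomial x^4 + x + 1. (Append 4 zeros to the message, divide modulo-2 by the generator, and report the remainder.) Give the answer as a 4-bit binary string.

Append 4 zeros: 1001011000000. Divide by 10011 (XOR where the leading bit is 1):
  pos 0: 10010 XOR 10011 = 00001
  pos 4: 11100 XOR 10011 = 01111
  pos 5: 11110 XOR 10011 = 01101
  pos 6: 11010 XOR 10011 = 01001
  pos 7: 10010 XOR 10011 = 00001
Remainder (last 4 bits) = 0010. This is the CRC / FCS.

0010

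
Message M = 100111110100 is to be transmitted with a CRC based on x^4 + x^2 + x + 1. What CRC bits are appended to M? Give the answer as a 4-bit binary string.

Append 4 zeros: 1001111101000000. Divide by 10111 (XOR where the leading bit is 1):
  pos 0: 10011 XOR 10111 = 00100
  pos 2: 10011 XOR 10111 = 00100
  pos 4: 10010 XOR 10111 = 00101
  pos 6: 10110 XOR 10111 = 00001
  pos 10: 10000 XOR 10111 = 00111
Remainder (last 4 bits) = 1110. This is the CRC / FCS.

1110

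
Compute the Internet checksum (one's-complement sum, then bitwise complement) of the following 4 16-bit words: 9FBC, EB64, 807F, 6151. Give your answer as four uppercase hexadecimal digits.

930D

One's-complement addition (fold any carry out of bit 15 back into bit 0):
  0x9FBC + 0xEB64 = 0x18B20 → wrap carry → 0x8B21
  0x8B21 + 0x807F = 0x10BA0 → wrap carry → 0x0BA1
  0x0BA1 + 0x6151 = 0x06CF2
One's-complement sum = 0x6CF2.
Checksum = ~0x6CF2 & 0xFFFF = 0x930D.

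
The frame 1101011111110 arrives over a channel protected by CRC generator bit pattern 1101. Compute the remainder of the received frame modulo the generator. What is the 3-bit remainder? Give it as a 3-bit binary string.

Modulo-2 division of 1101011111110 by 1101:
  pos 0: 1101 XOR 1101 = 0000
  pos 5: 1111 XOR 1101 = 0010
  pos 7: 1011 XOR 1101 = 0110
  pos 8: 1101 XOR 1101 = 0000
Remainder = 000 (zero — the frame passes the CRC check).

000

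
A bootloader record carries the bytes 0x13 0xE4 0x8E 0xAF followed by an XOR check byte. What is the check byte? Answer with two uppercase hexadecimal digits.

D6

XOR the bytes together:
  start with 0x13
  0x13 ⊕ 0xE4 = 0xF7
  0xF7 ⊕ 0x8E = 0x79
  0x79 ⊕ 0xAF = 0xD6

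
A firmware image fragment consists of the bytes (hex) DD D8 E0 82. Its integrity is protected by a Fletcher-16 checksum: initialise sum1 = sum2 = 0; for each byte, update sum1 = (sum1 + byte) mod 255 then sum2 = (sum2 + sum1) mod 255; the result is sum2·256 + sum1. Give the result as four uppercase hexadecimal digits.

Running sums (mod 255):
  after byte 0 (DD): sum1=221, sum2=221
  after byte 1 (D8): sum1=182, sum2=148
  after byte 2 (E0): sum1=151, sum2=44
  after byte 3 (82): sum1=26, sum2=70
Checksum = sum2·256 + sum1 = 70·256 + 26 = 17946 = 0x461A.

461A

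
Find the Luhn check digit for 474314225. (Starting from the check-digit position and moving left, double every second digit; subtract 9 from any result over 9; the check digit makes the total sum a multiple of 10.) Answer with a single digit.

1

Partial digits right→left: 5 2 2 4 1 3 4 7 4
Double every second digit counting from the check-digit position (so the 1st, 3rd, 5th, ... of the partial from the right).
  doubled (with −9 where >9): 1 4 2 8 8 → sum 23
  kept as-is: 2 4 3 7 → sum 16
Total = 23 + 16 = 39.
Check digit = (10 − (39 mod 10)) mod 10 = 1.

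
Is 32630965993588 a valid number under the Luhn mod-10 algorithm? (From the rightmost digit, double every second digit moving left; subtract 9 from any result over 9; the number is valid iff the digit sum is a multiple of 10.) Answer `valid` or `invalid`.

From the right, keep odd positions and double even positions (subtract 9 from any doubled value over 9):
  doubled (positions 2,4,...): 7 6 9 3 0 3 6 → sum 34
  kept (positions 1,3,...): 8 5 9 5 9 3 2 → sum 41
Total = 75.
75 mod 10 = 5, so the number is invalid.

invalid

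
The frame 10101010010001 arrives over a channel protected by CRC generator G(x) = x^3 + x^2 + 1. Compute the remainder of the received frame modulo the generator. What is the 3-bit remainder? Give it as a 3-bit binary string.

Modulo-2 division of 10101010010001 by 1101:
  pos 0: 1010 XOR 1101 = 0111
  pos 1: 1111 XOR 1101 = 0010
  pos 3: 1001 XOR 1101 = 0100
  pos 4: 1000 XOR 1101 = 0101
  pos 5: 1010 XOR 1101 = 0111
  pos 6: 1111 XOR 1101 = 0010
  pos 8: 1000 XOR 1101 = 0101
  pos 9: 1010 XOR 1101 = 0111
  pos 10: 1111 XOR 1101 = 0010
Remainder = 010 (nonzero — an error is detected).

010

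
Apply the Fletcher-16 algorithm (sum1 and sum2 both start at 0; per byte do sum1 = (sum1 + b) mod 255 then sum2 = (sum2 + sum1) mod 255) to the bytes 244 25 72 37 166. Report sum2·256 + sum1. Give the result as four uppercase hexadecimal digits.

F622

Running sums (mod 255):
  after byte 0 (244): sum1=244, sum2=244
  after byte 1 (25): sum1=14, sum2=3
  after byte 2 (72): sum1=86, sum2=89
  after byte 3 (37): sum1=123, sum2=212
  after byte 4 (166): sum1=34, sum2=246
Checksum = sum2·256 + sum1 = 246·256 + 34 = 63010 = 0xF622.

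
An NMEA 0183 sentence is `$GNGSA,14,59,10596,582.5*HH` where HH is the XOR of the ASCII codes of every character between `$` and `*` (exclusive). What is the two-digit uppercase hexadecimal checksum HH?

XOR the ASCII codes of the payload characters:
  'G' = 0x47 → acc = 0x47
  'N' = 0x4E → acc = 0x09
  'G' = 0x47 → acc = 0x4E
  'S' = 0x53 → acc = 0x1D
  'A' = 0x41 → acc = 0x5C
  ',' = 0x2C → acc = 0x70
  '1' = 0x31 → acc = 0x41
  '4' = 0x34 → acc = 0x75
  ',' = 0x2C → acc = 0x59
  '5' = 0x35 → acc = 0x6C
  '9' = 0x39 → acc = 0x55
  ',' = 0x2C → acc = 0x79
  '1' = 0x31 → acc = 0x48
  '0' = 0x30 → acc = 0x78
  '5' = 0x35 → acc = 0x4D
  '9' = 0x39 → acc = 0x74
  '6' = 0x36 → acc = 0x42
  ',' = 0x2C → acc = 0x6E
  '5' = 0x35 → acc = 0x5B
  '8' = 0x38 → acc = 0x63
  '2' = 0x32 → acc = 0x51
  '.' = 0x2E → acc = 0x7F
  '5' = 0x35 → acc = 0x4A
Checksum = 0x4A.

4A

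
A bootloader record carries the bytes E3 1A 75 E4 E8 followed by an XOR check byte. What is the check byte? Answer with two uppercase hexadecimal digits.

80

XOR the bytes together:
  start with 0xE3
  0xE3 ⊕ 0x1A = 0xF9
  0xF9 ⊕ 0x75 = 0x8C
  0x8C ⊕ 0xE4 = 0x68
  0x68 ⊕ 0xE8 = 0x80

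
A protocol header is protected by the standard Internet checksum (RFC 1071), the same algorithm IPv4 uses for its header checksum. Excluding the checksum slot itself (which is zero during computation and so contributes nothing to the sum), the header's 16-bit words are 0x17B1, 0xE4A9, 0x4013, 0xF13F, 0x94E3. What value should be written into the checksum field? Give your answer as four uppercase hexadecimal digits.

3D6E

One's-complement addition (fold any carry out of bit 15 back into bit 0):
  0x17B1 + 0xE4A9 = 0x0FC5A
  0xFC5A + 0x4013 = 0x13C6D → wrap carry → 0x3C6E
  0x3C6E + 0xF13F = 0x12DAD → wrap carry → 0x2DAE
  0x2DAE + 0x94E3 = 0x0C291
One's-complement sum = 0xC291.
Checksum = ~0xC291 & 0xFFFF = 0x3D6E.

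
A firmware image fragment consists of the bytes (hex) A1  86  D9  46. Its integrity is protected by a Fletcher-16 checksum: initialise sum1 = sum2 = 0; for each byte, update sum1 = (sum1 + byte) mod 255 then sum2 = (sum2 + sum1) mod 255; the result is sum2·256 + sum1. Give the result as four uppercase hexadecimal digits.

Running sums (mod 255):
  after byte 0 (A1): sum1=161, sum2=161
  after byte 1 (86): sum1=40, sum2=201
  after byte 2 (D9): sum1=2, sum2=203
  after byte 3 (46): sum1=72, sum2=20
Checksum = sum2·256 + sum1 = 20·256 + 72 = 5192 = 0x1448.

1448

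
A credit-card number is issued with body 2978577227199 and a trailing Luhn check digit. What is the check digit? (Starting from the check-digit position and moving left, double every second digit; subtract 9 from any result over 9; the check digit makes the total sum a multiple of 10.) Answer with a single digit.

Partial digits right→left: 9 9 1 7 2 2 7 7 5 8 7 9 2
Double every second digit counting from the check-digit position (so the 1st, 3rd, 5th, ... of the partial from the right).
  doubled (with −9 where >9): 9 2 4 5 1 5 4 → sum 30
  kept as-is: 9 7 2 7 8 9 → sum 42
Total = 30 + 42 = 72.
Check digit = (10 − (72 mod 10)) mod 10 = 8.

8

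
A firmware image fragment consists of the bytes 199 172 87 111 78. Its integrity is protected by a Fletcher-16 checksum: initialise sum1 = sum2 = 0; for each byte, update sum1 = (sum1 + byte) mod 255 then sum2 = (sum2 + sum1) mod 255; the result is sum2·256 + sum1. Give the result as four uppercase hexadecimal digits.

Running sums (mod 255):
  after byte 0 (199): sum1=199, sum2=199
  after byte 1 (172): sum1=116, sum2=60
  after byte 2 (87): sum1=203, sum2=8
  after byte 3 (111): sum1=59, sum2=67
  after byte 4 (78): sum1=137, sum2=204
Checksum = sum2·256 + sum1 = 204·256 + 137 = 52361 = 0xCC89.

CC89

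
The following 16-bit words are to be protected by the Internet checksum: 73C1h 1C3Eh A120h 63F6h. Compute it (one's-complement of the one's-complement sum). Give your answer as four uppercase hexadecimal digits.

One's-complement addition (fold any carry out of bit 15 back into bit 0):
  0x73C1 + 0x1C3E = 0x08FFF
  0x8FFF + 0xA120 = 0x1311F → wrap carry → 0x3120
  0x3120 + 0x63F6 = 0x09516
One's-complement sum = 0x9516.
Checksum = ~0x9516 & 0xFFFF = 0x6AE9.

6AE9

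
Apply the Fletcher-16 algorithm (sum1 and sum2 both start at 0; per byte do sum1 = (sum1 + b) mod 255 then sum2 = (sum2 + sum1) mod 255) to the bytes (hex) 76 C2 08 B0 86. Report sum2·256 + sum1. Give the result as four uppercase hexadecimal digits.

Running sums (mod 255):
  after byte 0 (76): sum1=118, sum2=118
  after byte 1 (C2): sum1=57, sum2=175
  after byte 2 (08): sum1=65, sum2=240
  after byte 3 (B0): sum1=241, sum2=226
  after byte 4 (86): sum1=120, sum2=91
Checksum = sum2·256 + sum1 = 91·256 + 120 = 23416 = 0x5B78.

5B78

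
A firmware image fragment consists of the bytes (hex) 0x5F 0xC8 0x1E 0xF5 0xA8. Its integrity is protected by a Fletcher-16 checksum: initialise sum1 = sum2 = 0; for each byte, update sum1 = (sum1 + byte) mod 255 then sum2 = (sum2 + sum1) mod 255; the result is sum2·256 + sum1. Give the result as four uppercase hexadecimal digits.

EEE4

Running sums (mod 255):
  after byte 0 (0x5F): sum1=95, sum2=95
  after byte 1 (0xC8): sum1=40, sum2=135
  after byte 2 (0x1E): sum1=70, sum2=205
  after byte 3 (0xF5): sum1=60, sum2=10
  after byte 4 (0xA8): sum1=228, sum2=238
Checksum = sum2·256 + sum1 = 238·256 + 228 = 61156 = 0xEEE4.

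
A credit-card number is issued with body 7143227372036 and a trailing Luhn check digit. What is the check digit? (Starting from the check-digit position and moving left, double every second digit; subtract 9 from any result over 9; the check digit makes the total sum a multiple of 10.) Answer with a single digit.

6

Partial digits right→left: 6 3 0 2 7 3 7 2 2 3 4 1 7
Double every second digit counting from the check-digit position (so the 1st, 3rd, 5th, ... of the partial from the right).
  doubled (with −9 where >9): 3 0 5 5 4 8 5 → sum 30
  kept as-is: 3 2 3 2 3 1 → sum 14
Total = 30 + 14 = 44.
Check digit = (10 − (44 mod 10)) mod 10 = 6.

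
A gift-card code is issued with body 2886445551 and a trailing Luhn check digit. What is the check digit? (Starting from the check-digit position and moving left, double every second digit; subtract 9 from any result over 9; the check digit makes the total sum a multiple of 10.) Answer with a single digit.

Partial digits right→left: 1 5 5 5 4 4 6 8 8 2
Double every second digit counting from the check-digit position (so the 1st, 3rd, 5th, ... of the partial from the right).
  doubled (with −9 where >9): 2 1 8 3 7 → sum 21
  kept as-is: 5 5 4 8 2 → sum 24
Total = 21 + 24 = 45.
Check digit = (10 − (45 mod 10)) mod 10 = 5.

5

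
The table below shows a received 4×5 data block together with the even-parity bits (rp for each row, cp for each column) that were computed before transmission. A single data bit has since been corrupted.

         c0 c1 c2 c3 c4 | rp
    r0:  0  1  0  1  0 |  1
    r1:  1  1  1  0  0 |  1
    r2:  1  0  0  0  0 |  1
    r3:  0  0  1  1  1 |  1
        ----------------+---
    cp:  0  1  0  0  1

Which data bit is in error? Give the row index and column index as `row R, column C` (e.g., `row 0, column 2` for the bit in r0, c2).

row 0, column 1

Recompute each row's even parity and compare to rp:
  r0: data parity 0, sent rp 1 → mismatch
  r1: data parity 1, sent rp 1 → ok
  r2: data parity 1, sent rp 1 → ok
  r3: data parity 1, sent rp 1 → ok
Recompute each column's even parity and compare to cp:
  c0: data parity 0, sent cp 0 → ok
  c1: data parity 0, sent cp 1 → mismatch
  c2: data parity 0, sent cp 0 → ok
  c3: data parity 0, sent cp 0 → ok
  c4: data parity 1, sent cp 1 → ok
Exactly one row (r0) and one column (c1) fail → the flipped bit is at their intersection.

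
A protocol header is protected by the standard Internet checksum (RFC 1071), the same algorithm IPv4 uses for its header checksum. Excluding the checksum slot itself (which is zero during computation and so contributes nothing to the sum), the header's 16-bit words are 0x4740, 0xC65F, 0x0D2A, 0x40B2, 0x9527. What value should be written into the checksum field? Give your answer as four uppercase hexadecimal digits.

One's-complement addition (fold any carry out of bit 15 back into bit 0):
  0x4740 + 0xC65F = 0x10D9F → wrap carry → 0x0DA0
  0x0DA0 + 0x0D2A = 0x01ACA
  0x1ACA + 0x40B2 = 0x05B7C
  0x5B7C + 0x9527 = 0x0F0A3
One's-complement sum = 0xF0A3.
Checksum = ~0xF0A3 & 0xFFFF = 0x0F5C.

0F5C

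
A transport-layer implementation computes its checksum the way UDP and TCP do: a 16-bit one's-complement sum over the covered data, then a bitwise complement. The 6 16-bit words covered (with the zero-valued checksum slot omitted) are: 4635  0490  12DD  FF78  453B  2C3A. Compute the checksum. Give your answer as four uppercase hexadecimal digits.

316F

One's-complement addition (fold any carry out of bit 15 back into bit 0):
  0x4635 + 0x0490 = 0x04AC5
  0x4AC5 + 0x12DD = 0x05DA2
  0x5DA2 + 0xFF78 = 0x15D1A → wrap carry → 0x5D1B
  0x5D1B + 0x453B = 0x0A256
  0xA256 + 0x2C3A = 0x0CE90
One's-complement sum = 0xCE90.
Checksum = ~0xCE90 & 0xFFFF = 0x316F.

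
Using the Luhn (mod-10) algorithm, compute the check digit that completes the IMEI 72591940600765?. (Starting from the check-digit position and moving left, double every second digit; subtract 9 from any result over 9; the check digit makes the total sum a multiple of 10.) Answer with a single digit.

3

Partial digits right→left: 5 6 7 0 0 6 0 4 9 1 9 5 2 7
Double every second digit counting from the check-digit position (so the 1st, 3rd, 5th, ... of the partial from the right).
  doubled (with −9 where >9): 1 5 0 0 9 9 4 → sum 28
  kept as-is: 6 0 6 4 1 5 7 → sum 29
Total = 28 + 29 = 57.
Check digit = (10 − (57 mod 10)) mod 10 = 3.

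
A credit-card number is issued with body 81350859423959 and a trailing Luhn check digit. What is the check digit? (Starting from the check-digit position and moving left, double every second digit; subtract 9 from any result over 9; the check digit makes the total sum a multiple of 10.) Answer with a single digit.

1

Partial digits right→left: 9 5 9 3 2 4 9 5 8 0 5 3 1 8
Double every second digit counting from the check-digit position (so the 1st, 3rd, 5th, ... of the partial from the right).
  doubled (with −9 where >9): 9 9 4 9 7 1 2 → sum 41
  kept as-is: 5 3 4 5 0 3 8 → sum 28
Total = 41 + 28 = 69.
Check digit = (10 − (69 mod 10)) mod 10 = 1.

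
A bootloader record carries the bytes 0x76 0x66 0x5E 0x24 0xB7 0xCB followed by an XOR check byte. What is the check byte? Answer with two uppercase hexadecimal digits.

16

XOR the bytes together:
  start with 0x76
  0x76 ⊕ 0x66 = 0x10
  0x10 ⊕ 0x5E = 0x4E
  0x4E ⊕ 0x24 = 0x6A
  0x6A ⊕ 0xB7 = 0xDD
  0xDD ⊕ 0xCB = 0x16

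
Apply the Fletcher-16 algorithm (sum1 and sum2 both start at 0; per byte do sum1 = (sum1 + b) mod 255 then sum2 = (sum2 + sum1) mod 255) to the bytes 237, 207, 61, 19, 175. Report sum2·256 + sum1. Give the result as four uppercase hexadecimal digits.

72BD

Running sums (mod 255):
  after byte 0 (237): sum1=237, sum2=237
  after byte 1 (207): sum1=189, sum2=171
  after byte 2 (61): sum1=250, sum2=166
  after byte 3 (19): sum1=14, sum2=180
  after byte 4 (175): sum1=189, sum2=114
Checksum = sum2·256 + sum1 = 114·256 + 189 = 29373 = 0x72BD.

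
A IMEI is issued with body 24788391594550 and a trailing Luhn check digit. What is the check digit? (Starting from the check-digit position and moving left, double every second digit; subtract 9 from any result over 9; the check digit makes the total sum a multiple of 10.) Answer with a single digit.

Partial digits right→left: 0 5 5 4 9 5 1 9 3 8 8 7 4 2
Double every second digit counting from the check-digit position (so the 1st, 3rd, 5th, ... of the partial from the right).
  doubled (with −9 where >9): 0 1 9 2 6 7 8 → sum 33
  kept as-is: 5 4 5 9 8 7 2 → sum 40
Total = 33 + 40 = 73.
Check digit = (10 − (73 mod 10)) mod 10 = 7.

7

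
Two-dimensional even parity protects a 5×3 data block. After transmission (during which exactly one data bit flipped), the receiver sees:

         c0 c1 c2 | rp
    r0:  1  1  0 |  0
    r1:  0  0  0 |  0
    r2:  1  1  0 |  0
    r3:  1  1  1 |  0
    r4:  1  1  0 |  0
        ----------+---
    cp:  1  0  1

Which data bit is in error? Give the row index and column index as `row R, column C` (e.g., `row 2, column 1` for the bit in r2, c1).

row 3, column 0

Recompute each row's even parity and compare to rp:
  r0: data parity 0, sent rp 0 → ok
  r1: data parity 0, sent rp 0 → ok
  r2: data parity 0, sent rp 0 → ok
  r3: data parity 1, sent rp 0 → mismatch
  r4: data parity 0, sent rp 0 → ok
Recompute each column's even parity and compare to cp:
  c0: data parity 0, sent cp 1 → mismatch
  c1: data parity 0, sent cp 0 → ok
  c2: data parity 1, sent cp 1 → ok
Exactly one row (r3) and one column (c0) fail → the flipped bit is at their intersection.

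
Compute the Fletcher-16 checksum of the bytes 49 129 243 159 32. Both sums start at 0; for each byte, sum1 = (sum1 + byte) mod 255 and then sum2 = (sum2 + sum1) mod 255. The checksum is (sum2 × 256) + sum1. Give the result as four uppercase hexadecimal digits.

Running sums (mod 255):
  after byte 0 (49): sum1=49, sum2=49
  after byte 1 (129): sum1=178, sum2=227
  after byte 2 (243): sum1=166, sum2=138
  after byte 3 (159): sum1=70, sum2=208
  after byte 4 (32): sum1=102, sum2=55
Checksum = sum2·256 + sum1 = 55·256 + 102 = 14182 = 0x3766.

3766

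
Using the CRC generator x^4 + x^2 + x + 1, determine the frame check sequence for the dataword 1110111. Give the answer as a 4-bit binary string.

1100

Append 4 zeros: 11101110000. Divide by 10111 (XOR where the leading bit is 1):
  pos 0: 11101 XOR 10111 = 01010
  pos 1: 10101 XOR 10111 = 00010
  pos 4: 10100 XOR 10111 = 00011
Remainder (last 4 bits) = 1100. This is the CRC / FCS.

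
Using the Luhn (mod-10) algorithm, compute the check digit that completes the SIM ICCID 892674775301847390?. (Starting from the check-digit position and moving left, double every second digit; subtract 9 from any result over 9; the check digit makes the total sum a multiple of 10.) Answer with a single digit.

0

Partial digits right→left: 0 9 3 7 4 8 1 0 3 5 7 7 4 7 6 2 9 8
Double every second digit counting from the check-digit position (so the 1st, 3rd, 5th, ... of the partial from the right).
  doubled (with −9 where >9): 0 6 8 2 6 5 8 3 9 → sum 47
  kept as-is: 9 7 8 0 5 7 7 2 8 → sum 53
Total = 47 + 53 = 100.
Check digit = (10 − (100 mod 10)) mod 10 = 0.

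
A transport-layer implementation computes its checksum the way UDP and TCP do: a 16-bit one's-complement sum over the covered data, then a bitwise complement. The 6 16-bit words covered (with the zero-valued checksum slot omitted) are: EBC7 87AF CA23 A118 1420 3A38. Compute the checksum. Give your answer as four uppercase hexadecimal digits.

One's-complement addition (fold any carry out of bit 15 back into bit 0):
  0xEBC7 + 0x87AF = 0x17376 → wrap carry → 0x7377
  0x7377 + 0xCA23 = 0x13D9A → wrap carry → 0x3D9B
  0x3D9B + 0xA118 = 0x0DEB3
  0xDEB3 + 0x1420 = 0x0F2D3
  0xF2D3 + 0x3A38 = 0x12D0B → wrap carry → 0x2D0C
One's-complement sum = 0x2D0C.
Checksum = ~0x2D0C & 0xFFFF = 0xD2F3.

D2F3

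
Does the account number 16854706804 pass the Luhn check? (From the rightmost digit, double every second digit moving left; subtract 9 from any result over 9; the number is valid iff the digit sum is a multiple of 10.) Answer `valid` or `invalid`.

From the right, keep odd positions and double even positions (subtract 9 from any doubled value over 9):
  doubled (positions 2,4,...): 0 3 5 1 3 → sum 12
  kept (positions 1,3,...): 4 8 0 4 8 1 → sum 25
Total = 37.
37 mod 10 = 7, so the number is invalid.

invalid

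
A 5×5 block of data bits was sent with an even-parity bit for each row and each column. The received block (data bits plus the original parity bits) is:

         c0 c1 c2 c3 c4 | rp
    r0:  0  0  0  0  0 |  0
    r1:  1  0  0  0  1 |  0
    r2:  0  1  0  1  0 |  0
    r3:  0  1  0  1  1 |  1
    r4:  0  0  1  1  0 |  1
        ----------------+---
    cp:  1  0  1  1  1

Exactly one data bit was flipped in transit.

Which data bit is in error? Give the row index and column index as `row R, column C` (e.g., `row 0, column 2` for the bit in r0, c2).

row 4, column 4

Recompute each row's even parity and compare to rp:
  r0: data parity 0, sent rp 0 → ok
  r1: data parity 0, sent rp 0 → ok
  r2: data parity 0, sent rp 0 → ok
  r3: data parity 1, sent rp 1 → ok
  r4: data parity 0, sent rp 1 → mismatch
Recompute each column's even parity and compare to cp:
  c0: data parity 1, sent cp 1 → ok
  c1: data parity 0, sent cp 0 → ok
  c2: data parity 1, sent cp 1 → ok
  c3: data parity 1, sent cp 1 → ok
  c4: data parity 0, sent cp 1 → mismatch
Exactly one row (r4) and one column (c4) fail → the flipped bit is at their intersection.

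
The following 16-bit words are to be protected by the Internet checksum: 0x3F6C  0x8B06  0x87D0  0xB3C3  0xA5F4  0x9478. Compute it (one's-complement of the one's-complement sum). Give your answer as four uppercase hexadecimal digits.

BF8B

One's-complement addition (fold any carry out of bit 15 back into bit 0):
  0x3F6C + 0x8B06 = 0x0CA72
  0xCA72 + 0x87D0 = 0x15242 → wrap carry → 0x5243
  0x5243 + 0xB3C3 = 0x10606 → wrap carry → 0x0607
  0x0607 + 0xA5F4 = 0x0ABFB
  0xABFB + 0x9478 = 0x14073 → wrap carry → 0x4074
One's-complement sum = 0x4074.
Checksum = ~0x4074 & 0xFFFF = 0xBF8B.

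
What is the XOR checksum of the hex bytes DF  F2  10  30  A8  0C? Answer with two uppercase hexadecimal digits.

XOR the bytes together:
  start with 0xDF
  0xDF ⊕ 0xF2 = 0x2D
  0x2D ⊕ 0x10 = 0x3D
  0x3D ⊕ 0x30 = 0x0D
  0x0D ⊕ 0xA8 = 0xA5
  0xA5 ⊕ 0x0C = 0xA9

A9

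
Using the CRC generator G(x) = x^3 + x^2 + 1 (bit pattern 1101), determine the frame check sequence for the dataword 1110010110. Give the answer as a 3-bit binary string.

100

Append 3 zeros: 1110010110000. Divide by 1101 (XOR where the leading bit is 1):
  pos 0: 1110 XOR 1101 = 0011
  pos 2: 1101 XOR 1101 = 0000
  pos 7: 1100 XOR 1101 = 0001
Remainder (last 3 bits) = 100. This is the CRC / FCS.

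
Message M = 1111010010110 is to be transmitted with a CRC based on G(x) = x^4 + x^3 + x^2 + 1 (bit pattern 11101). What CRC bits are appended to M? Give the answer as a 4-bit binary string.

Append 4 zeros: 11110100101100000. Divide by 11101 (XOR where the leading bit is 1):
  pos 0: 11110 XOR 11101 = 00011
  pos 3: 11100 XOR 11101 = 00001
  pos 7: 11011 XOR 11101 = 00110
  pos 9: 11000 XOR 11101 = 00101
  pos 11: 10100 XOR 11101 = 01001
  pos 12: 10010 XOR 11101 = 01111
Remainder (last 4 bits) = 1111. This is the CRC / FCS.

1111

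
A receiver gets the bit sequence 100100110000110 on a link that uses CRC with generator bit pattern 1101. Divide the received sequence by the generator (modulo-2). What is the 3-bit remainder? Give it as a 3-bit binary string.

011

Modulo-2 division of 100100110000110 by 1101:
  pos 0: 1001 XOR 1101 = 0100
  pos 1: 1000 XOR 1101 = 0101
  pos 2: 1010 XOR 1101 = 0111
  pos 3: 1111 XOR 1101 = 0010
  pos 5: 1010 XOR 1101 = 0111
  pos 6: 1110 XOR 1101 = 0011
  pos 8: 1100 XOR 1101 = 0001
  pos 11: 1110 XOR 1101 = 0011
Remainder = 011 (nonzero — an error is detected).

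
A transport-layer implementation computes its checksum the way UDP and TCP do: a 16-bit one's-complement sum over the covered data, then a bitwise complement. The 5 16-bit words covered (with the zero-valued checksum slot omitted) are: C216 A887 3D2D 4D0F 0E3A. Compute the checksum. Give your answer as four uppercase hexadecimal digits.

FCEA

One's-complement addition (fold any carry out of bit 15 back into bit 0):
  0xC216 + 0xA887 = 0x16A9D → wrap carry → 0x6A9E
  0x6A9E + 0x3D2D = 0x0A7CB
  0xA7CB + 0x4D0F = 0x0F4DA
  0xF4DA + 0x0E3A = 0x10314 → wrap carry → 0x0315
One's-complement sum = 0x0315.
Checksum = ~0x0315 & 0xFFFF = 0xFCEA.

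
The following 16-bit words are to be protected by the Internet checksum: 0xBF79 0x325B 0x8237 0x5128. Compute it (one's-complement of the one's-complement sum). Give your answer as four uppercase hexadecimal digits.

One's-complement addition (fold any carry out of bit 15 back into bit 0):
  0xBF79 + 0x325B = 0x0F1D4
  0xF1D4 + 0x8237 = 0x1740B → wrap carry → 0x740C
  0x740C + 0x5128 = 0x0C534
One's-complement sum = 0xC534.
Checksum = ~0xC534 & 0xFFFF = 0x3ACB.

3ACB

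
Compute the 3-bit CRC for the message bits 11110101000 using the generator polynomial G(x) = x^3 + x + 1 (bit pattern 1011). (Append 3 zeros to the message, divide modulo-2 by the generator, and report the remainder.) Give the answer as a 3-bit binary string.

Append 3 zeros: 11110101000000. Divide by 1011 (XOR where the leading bit is 1):
  pos 0: 1111 XOR 1011 = 0100
  pos 1: 1000 XOR 1011 = 0011
  pos 3: 1110 XOR 1011 = 0101
  pos 4: 1011 XOR 1011 = 0000
Remainder (last 3 bits) = 000. This is the CRC / FCS.

000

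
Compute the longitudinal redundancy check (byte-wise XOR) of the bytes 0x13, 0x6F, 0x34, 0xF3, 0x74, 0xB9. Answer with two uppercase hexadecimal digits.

76

XOR the bytes together:
  start with 0x13
  0x13 ⊕ 0x6F = 0x7C
  0x7C ⊕ 0x34 = 0x48
  0x48 ⊕ 0xF3 = 0xBB
  0xBB ⊕ 0x74 = 0xCF
  0xCF ⊕ 0xB9 = 0x76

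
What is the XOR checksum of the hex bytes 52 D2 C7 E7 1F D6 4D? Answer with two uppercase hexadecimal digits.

24

XOR the bytes together:
  start with 0x52
  0x52 ⊕ 0xD2 = 0x80
  0x80 ⊕ 0xC7 = 0x47
  0x47 ⊕ 0xE7 = 0xA0
  0xA0 ⊕ 0x1F = 0xBF
  0xBF ⊕ 0xD6 = 0x69
  0x69 ⊕ 0x4D = 0x24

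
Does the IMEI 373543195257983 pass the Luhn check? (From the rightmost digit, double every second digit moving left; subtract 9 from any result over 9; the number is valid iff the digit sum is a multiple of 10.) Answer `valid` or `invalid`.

From the right, keep odd positions and double even positions (subtract 9 from any doubled value over 9):
  doubled (positions 2,4,...): 7 5 4 9 6 1 5 → sum 37
  kept (positions 1,3,...): 3 9 5 5 1 4 3 3 → sum 33
Total = 70.
70 mod 10 = 0, so the number is valid.

valid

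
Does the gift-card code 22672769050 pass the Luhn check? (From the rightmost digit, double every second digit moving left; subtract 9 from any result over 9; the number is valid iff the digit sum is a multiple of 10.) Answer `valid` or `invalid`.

From the right, keep odd positions and double even positions (subtract 9 from any doubled value over 9):
  doubled (positions 2,4,...): 1 9 5 5 4 → sum 24
  kept (positions 1,3,...): 0 0 6 2 6 2 → sum 16
Total = 40.
40 mod 10 = 0, so the number is valid.

valid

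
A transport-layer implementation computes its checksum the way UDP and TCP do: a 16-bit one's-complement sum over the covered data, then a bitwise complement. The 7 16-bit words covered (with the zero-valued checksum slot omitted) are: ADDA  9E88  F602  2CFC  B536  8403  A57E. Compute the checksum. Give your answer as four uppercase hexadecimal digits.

B1E4

One's-complement addition (fold any carry out of bit 15 back into bit 0):
  0xADDA + 0x9E88 = 0x14C62 → wrap carry → 0x4C63
  0x4C63 + 0xF602 = 0x14265 → wrap carry → 0x4266
  0x4266 + 0x2CFC = 0x06F62
  0x6F62 + 0xB536 = 0x12498 → wrap carry → 0x2499
  0x2499 + 0x8403 = 0x0A89C
  0xA89C + 0xA57E = 0x14E1A → wrap carry → 0x4E1B
One's-complement sum = 0x4E1B.
Checksum = ~0x4E1B & 0xFFFF = 0xB1E4.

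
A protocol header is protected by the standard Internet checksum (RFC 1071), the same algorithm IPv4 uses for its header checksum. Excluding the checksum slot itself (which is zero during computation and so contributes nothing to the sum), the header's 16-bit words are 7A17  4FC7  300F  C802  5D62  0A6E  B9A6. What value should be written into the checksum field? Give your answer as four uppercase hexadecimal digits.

One's-complement addition (fold any carry out of bit 15 back into bit 0):
  0x7A17 + 0x4FC7 = 0x0C9DE
  0xC9DE + 0x300F = 0x0F9ED
  0xF9ED + 0xC802 = 0x1C1EF → wrap carry → 0xC1F0
  0xC1F0 + 0x5D62 = 0x11F52 → wrap carry → 0x1F53
  0x1F53 + 0x0A6E = 0x029C1
  0x29C1 + 0xB9A6 = 0x0E367
One's-complement sum = 0xE367.
Checksum = ~0xE367 & 0xFFFF = 0x1C98.

1C98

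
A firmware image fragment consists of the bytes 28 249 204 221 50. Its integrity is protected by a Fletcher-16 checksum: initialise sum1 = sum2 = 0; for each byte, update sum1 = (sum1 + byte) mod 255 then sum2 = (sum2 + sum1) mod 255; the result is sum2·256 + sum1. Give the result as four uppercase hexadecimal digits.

C8F2

Running sums (mod 255):
  after byte 0 (28): sum1=28, sum2=28
  after byte 1 (249): sum1=22, sum2=50
  after byte 2 (204): sum1=226, sum2=21
  after byte 3 (221): sum1=192, sum2=213
  after byte 4 (50): sum1=242, sum2=200
Checksum = sum2·256 + sum1 = 200·256 + 242 = 51442 = 0xC8F2.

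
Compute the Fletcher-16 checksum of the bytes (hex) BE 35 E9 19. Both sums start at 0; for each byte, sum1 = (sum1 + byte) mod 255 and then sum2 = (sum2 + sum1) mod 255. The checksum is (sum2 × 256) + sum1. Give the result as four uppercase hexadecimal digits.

87F6

Running sums (mod 255):
  after byte 0 (BE): sum1=190, sum2=190
  after byte 1 (35): sum1=243, sum2=178
  after byte 2 (E9): sum1=221, sum2=144
  after byte 3 (19): sum1=246, sum2=135
Checksum = sum2·256 + sum1 = 135·256 + 246 = 34806 = 0x87F6.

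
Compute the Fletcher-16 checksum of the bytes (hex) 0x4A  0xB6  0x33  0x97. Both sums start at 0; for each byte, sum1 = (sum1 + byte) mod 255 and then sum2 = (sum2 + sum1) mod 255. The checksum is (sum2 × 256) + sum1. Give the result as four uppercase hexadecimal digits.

4BCB

Running sums (mod 255):
  after byte 0 (0x4A): sum1=74, sum2=74
  after byte 1 (0xB6): sum1=1, sum2=75
  after byte 2 (0x33): sum1=52, sum2=127
  after byte 3 (0x97): sum1=203, sum2=75
Checksum = sum2·256 + sum1 = 75·256 + 203 = 19403 = 0x4BCB.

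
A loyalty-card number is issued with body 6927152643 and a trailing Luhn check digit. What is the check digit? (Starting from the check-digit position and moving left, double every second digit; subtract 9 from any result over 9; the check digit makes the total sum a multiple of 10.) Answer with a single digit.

1

Partial digits right→left: 3 4 6 2 5 1 7 2 9 6
Double every second digit counting from the check-digit position (so the 1st, 3rd, 5th, ... of the partial from the right).
  doubled (with −9 where >9): 6 3 1 5 9 → sum 24
  kept as-is: 4 2 1 2 6 → sum 15
Total = 24 + 15 = 39.
Check digit = (10 − (39 mod 10)) mod 10 = 1.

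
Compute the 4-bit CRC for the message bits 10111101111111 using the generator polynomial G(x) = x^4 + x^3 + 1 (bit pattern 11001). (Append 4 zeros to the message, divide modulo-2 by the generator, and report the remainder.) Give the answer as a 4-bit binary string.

Append 4 zeros: 101111011111110000. Divide by 11001 (XOR where the leading bit is 1):
  pos 0: 10111 XOR 11001 = 01110
  pos 1: 11101 XOR 11001 = 00100
  pos 3: 10001 XOR 11001 = 01000
  pos 4: 10001 XOR 11001 = 01000
  pos 5: 10001 XOR 11001 = 01000
  pos 6: 10001 XOR 11001 = 01000
  pos 7: 10001 XOR 11001 = 01000
  pos 8: 10001 XOR 11001 = 01000
  pos 9: 10001 XOR 11001 = 01000
  pos 10: 10000 XOR 11001 = 01001
  pos 11: 10010 XOR 11001 = 01011
  pos 12: 10110 XOR 11001 = 01111
  pos 13: 11110 XOR 11001 = 00111
Remainder (last 4 bits) = 0111. This is the CRC / FCS.

0111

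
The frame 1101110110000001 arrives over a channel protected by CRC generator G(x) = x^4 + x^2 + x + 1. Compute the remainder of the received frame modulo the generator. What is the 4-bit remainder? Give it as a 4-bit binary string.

Modulo-2 division of 1101110110000001 by 10111:
  pos 0: 11011 XOR 10111 = 01100
  pos 1: 11001 XOR 10111 = 01110
  pos 2: 11100 XOR 10111 = 01011
  pos 3: 10111 XOR 10111 = 00000
  pos 8: 10000 XOR 10111 = 00111
  pos 10: 11100 XOR 10111 = 01011
  pos 11: 10111 XOR 10111 = 00000
Remainder = 0000 (zero — the frame passes the CRC check).

0000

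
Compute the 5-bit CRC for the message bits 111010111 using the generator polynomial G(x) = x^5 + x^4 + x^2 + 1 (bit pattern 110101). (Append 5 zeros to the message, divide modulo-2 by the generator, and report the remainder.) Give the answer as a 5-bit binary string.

Append 5 zeros: 11101011100000. Divide by 110101 (XOR where the leading bit is 1):
  pos 0: 111010 XOR 110101 = 001111
  pos 2: 111111 XOR 110101 = 001010
  pos 4: 101010 XOR 110101 = 011111
  pos 5: 111110 XOR 110101 = 001011
  pos 7: 101100 XOR 110101 = 011001
  pos 8: 110010 XOR 110101 = 000111
Remainder (last 5 bits) = 00111. This is the CRC / FCS.

00111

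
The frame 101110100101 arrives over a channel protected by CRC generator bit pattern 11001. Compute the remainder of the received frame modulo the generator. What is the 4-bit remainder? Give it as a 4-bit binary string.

1111

Modulo-2 division of 101110100101 by 11001:
  pos 0: 10111 XOR 11001 = 01110
  pos 1: 11100 XOR 11001 = 00101
  pos 3: 10110 XOR 11001 = 01111
  pos 4: 11110 XOR 11001 = 00111
  pos 6: 11110 XOR 11001 = 00111
Remainder = 1111 (nonzero — an error is detected).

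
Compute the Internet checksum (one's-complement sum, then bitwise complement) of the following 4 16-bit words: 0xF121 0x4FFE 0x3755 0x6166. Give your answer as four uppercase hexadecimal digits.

One's-complement addition (fold any carry out of bit 15 back into bit 0):
  0xF121 + 0x4FFE = 0x1411F → wrap carry → 0x4120
  0x4120 + 0x3755 = 0x07875
  0x7875 + 0x6166 = 0x0D9DB
One's-complement sum = 0xD9DB.
Checksum = ~0xD9DB & 0xFFFF = 0x2624.

2624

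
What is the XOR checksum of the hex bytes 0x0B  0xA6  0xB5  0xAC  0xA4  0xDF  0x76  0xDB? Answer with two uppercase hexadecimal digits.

62

XOR the bytes together:
  start with 0x0B
  0x0B ⊕ 0xA6 = 0xAD
  0xAD ⊕ 0xB5 = 0x18
  0x18 ⊕ 0xAC = 0xB4
  0xB4 ⊕ 0xA4 = 0x10
  0x10 ⊕ 0xDF = 0xCF
  0xCF ⊕ 0x76 = 0xB9
  0xB9 ⊕ 0xDB = 0x62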